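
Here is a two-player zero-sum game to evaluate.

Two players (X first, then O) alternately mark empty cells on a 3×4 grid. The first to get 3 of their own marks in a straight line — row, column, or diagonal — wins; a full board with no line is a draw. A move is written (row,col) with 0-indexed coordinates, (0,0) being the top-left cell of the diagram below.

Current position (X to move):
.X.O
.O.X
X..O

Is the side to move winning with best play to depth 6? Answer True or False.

X winning at [.X.O/.O.X/X..O]: True

[.X.O/.O.X/X..O] X move#1: (0,0):+1/XX.O/.O.X/X..O*, (0,2):+1/.XXO/.O.X/X..O, (1,0):+0/.X.O/XO.X/X..O, (1,2):-1/.X.O/.OXX/X..O, (2,1):+1/.X.O/.O.X/XX.O, (2,2):+0/.X.O/.O.X/X.XO
[XX.O/.O.X/X..O] O move#2: (0,2):-1/XXOO/.O.X/X..O*, (1,0):-1/XX.O/OO.X/X..O, (1,2):-1/XX.O/.OOX/X..O, (2,1):-1/XX.O/.O.X/XO.O, (2,2):-1/XX.O/.O.X/X.OO
[XXOO/.O.X/X..O] X move#3: (1,0):+1/XXOO/XO.X/X..O*, (1,2):+0/XXOO/.OXX/X..O, (2,1):+1/XXOO/.O.X/XX.O, (2,2):+1/XXOO/.O.X/X.XO
[XXOO/XO.X/X..O] end (terminal -1, O#4); searched .X.O/.O.X/X..O to 6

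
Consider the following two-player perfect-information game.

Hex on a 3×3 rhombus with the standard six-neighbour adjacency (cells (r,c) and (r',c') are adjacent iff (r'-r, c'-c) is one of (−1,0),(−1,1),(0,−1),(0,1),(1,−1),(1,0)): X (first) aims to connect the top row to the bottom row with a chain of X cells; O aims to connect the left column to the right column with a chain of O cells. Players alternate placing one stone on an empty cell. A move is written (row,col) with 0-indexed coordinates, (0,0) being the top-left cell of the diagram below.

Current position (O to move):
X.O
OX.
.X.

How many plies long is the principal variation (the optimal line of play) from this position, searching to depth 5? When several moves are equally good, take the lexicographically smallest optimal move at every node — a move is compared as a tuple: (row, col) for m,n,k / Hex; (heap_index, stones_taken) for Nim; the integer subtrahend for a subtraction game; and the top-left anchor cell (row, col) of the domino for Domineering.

PV length from [X.O/OX./.X.]: 1 ply

[X.O/OX./.X.] O move#1: (0,1):+1/XOO/OX./.X.*, (1,2):-1/X.O/OXO/.X., (2,0):-1/X.O/OX./OX., (2,2):-1/X.O/OX./.XO
[XOO/OX./.X.] end (terminal -1, X#2); searched X.O/OX./.X. to 5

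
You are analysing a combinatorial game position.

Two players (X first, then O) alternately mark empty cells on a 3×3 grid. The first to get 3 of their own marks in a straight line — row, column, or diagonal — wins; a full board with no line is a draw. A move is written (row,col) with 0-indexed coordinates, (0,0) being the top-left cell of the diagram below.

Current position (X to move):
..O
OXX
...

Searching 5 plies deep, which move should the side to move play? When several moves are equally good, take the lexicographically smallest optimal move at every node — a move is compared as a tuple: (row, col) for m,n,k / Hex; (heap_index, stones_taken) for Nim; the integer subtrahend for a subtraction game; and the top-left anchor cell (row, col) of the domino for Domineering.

X's best at [..O/OXX/...]: (0,0)

[..O/OXX/...] X move#1: (0,0):+0/X.O/OXX/...*, (0,1):+0/.XO/OXX/..., (2,0):+0/..O/OXX/X.., (2,1):+0/..O/OXX/.X., (2,2):-1/..O/OXX/..X
[X.O/OXX/...] O move#2: (0,1):-1/XOO/OXX/..., (2,0):-1/X.O/OXX/O.., (2,1):-1/X.O/OXX/.O., (2,2):+0/X.O/OXX/..O*
[X.O/OXX/..O] X move#3: (0,1):+0/XXO/OXX/..O*, (2,0):+0/X.O/OXX/X.O, (2,1):+0/X.O/OXX/.XO
[XXO/OXX/..O] O move#4: (2,0):-1/XXO/OXX/O.O, (2,1):+0/XXO/OXX/.OO*
[XXO/OXX/.OO] X move#5: (2,0):+0/XXO/OXX/XOO*
[XXO/OXX/XOO] end (terminal +0, O#6); searched ..O/OXX/... to 5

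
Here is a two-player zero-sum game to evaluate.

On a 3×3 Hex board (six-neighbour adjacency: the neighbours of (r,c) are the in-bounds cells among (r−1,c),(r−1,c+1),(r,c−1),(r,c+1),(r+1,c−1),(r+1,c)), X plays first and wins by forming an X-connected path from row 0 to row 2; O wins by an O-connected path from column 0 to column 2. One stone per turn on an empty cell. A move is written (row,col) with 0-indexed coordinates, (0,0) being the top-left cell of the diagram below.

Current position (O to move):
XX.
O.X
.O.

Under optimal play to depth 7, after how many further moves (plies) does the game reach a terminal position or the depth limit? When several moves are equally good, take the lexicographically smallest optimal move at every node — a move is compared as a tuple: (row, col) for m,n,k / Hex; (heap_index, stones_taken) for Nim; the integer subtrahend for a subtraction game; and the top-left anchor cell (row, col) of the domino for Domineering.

PV length from [XX./O.X/.O.]: 3 plies

ply 1, O at XX./O.X/.O. | (0,2)=-1→XXO/O.X/.O.; (1,1)=+1→XX./OOX/.O.*; (2,0)=-1→XX./O.X/OO.; (2,2)=+1→XX./O.X/.OO
ply 2, X at XX./OOX/.O. | (0,2)=-1→XXX/OOX/.O.*; (2,0)=-1→XX./OOX/XO.; (2,2)=-1→XX./OOX/.OX
ply 3, O at XXX/OOX/.O. | (2,0)=-1→XXX/OOX/OO.; (2,2)=+1→XXX/OOX/.OO*
ply 4: XXX/OOX/.OO is terminal -1 (X); from XX./O.X/.O. depth 7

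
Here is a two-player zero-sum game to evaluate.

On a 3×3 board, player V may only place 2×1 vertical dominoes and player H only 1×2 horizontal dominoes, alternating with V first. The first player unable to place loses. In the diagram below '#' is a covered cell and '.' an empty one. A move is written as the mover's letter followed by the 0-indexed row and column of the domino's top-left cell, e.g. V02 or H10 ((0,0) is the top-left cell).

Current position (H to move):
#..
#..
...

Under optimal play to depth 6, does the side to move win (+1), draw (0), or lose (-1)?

p1 H@[#../#../...]: H01[###/#../...]-1 H11[#../###/...]+1* H20[#../#../##.]-1 H21[#../#../.##]-1
p2 V@[#../###/...] terminal -1; root [#../#../...] d6

value(#../#../..., H) = +1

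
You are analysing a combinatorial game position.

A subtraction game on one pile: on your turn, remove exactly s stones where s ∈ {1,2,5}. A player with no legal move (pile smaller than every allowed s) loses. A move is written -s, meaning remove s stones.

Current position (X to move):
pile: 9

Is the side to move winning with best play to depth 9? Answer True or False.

X winning at [9]: False

[9] X move#1: -1:-1/8*, -2:-1/7, -5:-1/4
[8] O move#2: -1:-1/7, -2:+1/6*, -5:+1/3
[6] X move#3: -1:-1/5*, -2:-1/4, -5:-1/1
[5] O move#4: -1:-1/4, -2:+1/3*, -5:+1/0
[3] X move#5: -1:-1/2*, -2:-1/1
[2] O move#6: -1:-1/1, -2:+1/0*
[0] end (terminal -1, X#7); searched 9 to 9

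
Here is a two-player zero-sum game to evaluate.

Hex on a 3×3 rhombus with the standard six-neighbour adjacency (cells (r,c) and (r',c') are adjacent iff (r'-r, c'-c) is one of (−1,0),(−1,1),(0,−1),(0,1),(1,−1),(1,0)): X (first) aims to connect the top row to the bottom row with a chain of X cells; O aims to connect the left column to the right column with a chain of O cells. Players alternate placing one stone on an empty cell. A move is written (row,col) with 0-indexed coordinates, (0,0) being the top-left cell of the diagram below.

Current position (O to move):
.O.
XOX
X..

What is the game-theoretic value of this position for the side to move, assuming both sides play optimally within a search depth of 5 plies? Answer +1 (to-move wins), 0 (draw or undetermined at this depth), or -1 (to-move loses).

p1 O@[.O./XOX/X..]: (0,0)[OO./XOX/X..]-1* (0,2)[.OO/XOX/X..]-1 (2,1)[.O./XOX/XO.]-1 (2,2)[.O./XOX/X.O]-1
p2 X@[OO./XOX/X..]: (0,2)[OOX/XOX/X..]+1* (2,1)[OO./XOX/XX.]-1 (2,2)[OO./XOX/X.X]-1
p3 O@[OOX/XOX/X..]: (2,1)[OOX/XOX/XO.]-1* (2,2)[OOX/XOX/X.O]-1
p4 X@[OOX/XOX/XO.]: (2,2)[OOX/XOX/XOX]+1*
p5 O@[OOX/XOX/XOX] terminal -1; root [.O./XOX/X..] d5

value(.O./XOX/X.., O) = -1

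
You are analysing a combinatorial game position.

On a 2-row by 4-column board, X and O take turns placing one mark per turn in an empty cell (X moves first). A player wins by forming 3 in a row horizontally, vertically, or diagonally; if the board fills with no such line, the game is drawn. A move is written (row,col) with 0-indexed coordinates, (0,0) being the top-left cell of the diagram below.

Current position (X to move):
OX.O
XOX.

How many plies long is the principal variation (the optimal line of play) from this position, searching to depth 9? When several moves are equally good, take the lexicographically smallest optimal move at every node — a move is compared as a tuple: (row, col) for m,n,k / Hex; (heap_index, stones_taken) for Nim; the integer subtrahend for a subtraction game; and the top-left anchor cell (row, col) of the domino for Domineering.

[OX.O/XOX.] X move#1: (0,2):+0/OXXO/XOX.*, (1,3):+0/OX.O/XOXX
[OXXO/XOX.] O move#2: (1,3):+0/OXXO/XOXO*
[OXXO/XOXO] end (terminal +0, X#3); searched OX.O/XOX. to 9

PV length from [OX.O/XOX.]: 2 plies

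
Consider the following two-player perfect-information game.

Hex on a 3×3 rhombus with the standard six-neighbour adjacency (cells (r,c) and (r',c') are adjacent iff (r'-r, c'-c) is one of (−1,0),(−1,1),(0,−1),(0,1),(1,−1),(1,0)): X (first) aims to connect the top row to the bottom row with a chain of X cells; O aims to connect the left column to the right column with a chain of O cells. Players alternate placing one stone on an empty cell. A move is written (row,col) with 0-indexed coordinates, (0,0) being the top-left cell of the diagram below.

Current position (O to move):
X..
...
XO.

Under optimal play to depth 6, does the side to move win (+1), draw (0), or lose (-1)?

value(X../.../XO., O) = -1

p1 O@[X../.../XO.]: (0,1)[XO./.../XO.]-1* (0,2)[X.O/.../XO.]-1 (1,0)[X../O../XO.]-1 (1,1)[X../.O./XO.]-1 (1,2)[X../..O/XO.]-1 (2,2)[X../.../XOO]-1
p2 X@[XO./.../XO.]: (0,2)[XOX/.../XO.]+1* (1,0)[XO./X../XO.]+1 (1,1)[XO./.X./XO.]+1 (1,2)[XO./..X/XO.]+1 (2,2)[XO./.../XOX]+1
p3 O@[XOX/.../XO.]: (1,0)[XOX/O../XO.]-1* (1,1)[XOX/.O./XO.]-1 (1,2)[XOX/..O/XO.]-1 (2,2)[XOX/.../XOO]-1
p4 X@[XOX/O../XO.]: (1,1)[XOX/OX./XO.]+1* (1,2)[XOX/O.X/XO.]+1 (2,2)[XOX/O../XOX]+1
p5 O@[XOX/OX./XO.] terminal -1; root [X../.../XO.] d6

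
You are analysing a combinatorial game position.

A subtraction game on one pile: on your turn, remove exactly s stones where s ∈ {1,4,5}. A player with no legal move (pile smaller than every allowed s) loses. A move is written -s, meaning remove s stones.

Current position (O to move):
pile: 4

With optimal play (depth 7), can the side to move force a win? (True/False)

p1 O@[4]: -1[3]-1 -4[0]+1*
p2 X@[0] terminal -1; root [4] d7

O winning at [4]: True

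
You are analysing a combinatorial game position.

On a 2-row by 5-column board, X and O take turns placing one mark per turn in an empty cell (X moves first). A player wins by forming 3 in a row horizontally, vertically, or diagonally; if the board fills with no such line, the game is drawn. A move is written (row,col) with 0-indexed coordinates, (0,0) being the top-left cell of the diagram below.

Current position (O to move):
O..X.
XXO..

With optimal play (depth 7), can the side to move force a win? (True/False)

ply 1, O at O..X./XXO.. | (0,1)=+0→OO.X./XXO..*; (0,2)=+0→O.OX./XXO..; (0,4)=+0→O..XO/XXO..; (1,3)=+0→O..X./XXOO.; (1,4)=+0→O..X./XXO.O
ply 2, X at OO.X./XXO.. | (0,2)=+0→OOXX./XXO..*; (0,4)=-1→OO.XX/XXO..; (1,3)=-1→OO.X./XXOX.; (1,4)=-1→OO.X./XXO.X
ply 3, O at OOXX./XXO.. | (0,4)=+0→OOXXO/XXO..*; (1,3)=-1→OOXX./XXOO.; (1,4)=-1→OOXX./XXO.O
ply 4, X at OOXXO/XXO.. | (1,3)=+0→OOXXO/XXOX.*; (1,4)=+0→OOXXO/XXO.X
ply 5, O at OOXXO/XXOX. | (1,4)=+0→OOXXO/XXOXO*
ply 6: OOXXO/XXOXO is terminal +0 (X); from O..X./XXO.. depth 7

O winning at [O..X./XXO..]: False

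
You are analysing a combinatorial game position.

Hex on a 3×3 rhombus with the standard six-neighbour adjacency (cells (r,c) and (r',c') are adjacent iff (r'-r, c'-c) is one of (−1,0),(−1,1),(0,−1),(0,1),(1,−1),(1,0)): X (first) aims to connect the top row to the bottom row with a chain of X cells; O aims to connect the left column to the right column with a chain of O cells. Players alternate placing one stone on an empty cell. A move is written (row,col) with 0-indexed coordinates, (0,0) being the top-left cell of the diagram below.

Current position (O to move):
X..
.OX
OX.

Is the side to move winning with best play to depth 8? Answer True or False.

O winning at [X../.OX/OX.]: True

p1 O@[X../.OX/OX.]: (0,1)[XO./.OX/OX.]-1 (0,2)[X.O/.OX/OX.]+1* (1,0)[X../OOX/OX.]-1 (2,2)[X../.OX/OXO]-1
p2 X@[X.O/.OX/OX.] terminal -1; root [X../.OX/OX.] d8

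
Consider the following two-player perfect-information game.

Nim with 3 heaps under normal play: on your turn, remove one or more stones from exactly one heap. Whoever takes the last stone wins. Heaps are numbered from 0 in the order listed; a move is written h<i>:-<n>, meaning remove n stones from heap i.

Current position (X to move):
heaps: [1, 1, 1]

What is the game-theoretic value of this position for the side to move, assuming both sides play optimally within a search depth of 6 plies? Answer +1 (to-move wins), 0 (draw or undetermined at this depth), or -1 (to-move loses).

value((1,1,1), X) = +1

ply 1, X at (1,1,1) | h0:-1=+1→(0,1,1)*; h1:-1=+1→(1,0,1); h2:-1=+1→(1,1,0)
ply 2, O at (0,1,1) | h1:-1=-1→(0,0,1)*; h2:-1=-1→(0,1,0)
ply 3, X at (0,0,1) | h2:-1=+1→(0,0,0)*
ply 4: (0,0,0) is terminal -1 (O); from (1,1,1) depth 6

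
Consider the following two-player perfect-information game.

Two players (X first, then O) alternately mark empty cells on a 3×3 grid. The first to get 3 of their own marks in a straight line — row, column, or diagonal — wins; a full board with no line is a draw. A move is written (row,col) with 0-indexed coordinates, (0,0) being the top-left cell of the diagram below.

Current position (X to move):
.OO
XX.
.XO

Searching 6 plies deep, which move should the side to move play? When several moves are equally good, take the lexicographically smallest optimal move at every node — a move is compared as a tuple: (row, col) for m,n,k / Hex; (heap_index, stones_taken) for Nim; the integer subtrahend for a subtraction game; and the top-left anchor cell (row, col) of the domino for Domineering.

ply 1, X at .OO/XX./.XO | (0,0)=-1→XOO/XX./.XO; (1,2)=+1→.OO/XXX/.XO*; (2,0)=-1→.OO/XX./XXO
ply 2: .OO/XXX/.XO is terminal -1 (O); from .OO/XX./.XO depth 6

X's best at [.OO/XX./.XO]: (1,2)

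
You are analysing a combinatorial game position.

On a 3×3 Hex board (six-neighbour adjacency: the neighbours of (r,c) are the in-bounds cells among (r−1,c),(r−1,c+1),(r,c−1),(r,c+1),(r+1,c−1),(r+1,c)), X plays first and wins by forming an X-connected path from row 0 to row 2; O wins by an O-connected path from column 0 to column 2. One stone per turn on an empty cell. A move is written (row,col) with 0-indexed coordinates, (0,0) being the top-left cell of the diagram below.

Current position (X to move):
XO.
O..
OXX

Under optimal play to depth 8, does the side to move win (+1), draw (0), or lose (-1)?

p1 X@[XO./O../OXX]: (0,2)[XOX/O../OXX]+1* (1,1)[XO./OX./OXX]-1 (1,2)[XO./O.X/OXX]-1
p2 O@[XOX/O../OXX]: (1,1)[XOX/OO./OXX]-1* (1,2)[XOX/O.O/OXX]-1
p3 X@[XOX/OO./OXX]: (1,2)[XOX/OOX/OXX]+1*
p4 O@[XOX/OOX/OXX] terminal -1; root [XO./O../OXX] d8

value(XO./O../OXX, X) = +1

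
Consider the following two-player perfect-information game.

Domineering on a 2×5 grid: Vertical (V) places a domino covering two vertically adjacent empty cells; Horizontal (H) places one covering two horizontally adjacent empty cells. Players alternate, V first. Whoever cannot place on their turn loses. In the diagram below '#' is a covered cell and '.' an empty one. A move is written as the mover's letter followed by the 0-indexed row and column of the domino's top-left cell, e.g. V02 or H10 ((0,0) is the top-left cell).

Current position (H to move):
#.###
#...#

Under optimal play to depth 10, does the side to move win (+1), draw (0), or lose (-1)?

value(#.###/#...#, H) = +1

[#.###/#...#] H move#1: H11:+1/#.###/###.#*, H12:-1/#.###/#.###
[#.###/###.#] end (terminal -1, V#2); searched #.###/#...# to 10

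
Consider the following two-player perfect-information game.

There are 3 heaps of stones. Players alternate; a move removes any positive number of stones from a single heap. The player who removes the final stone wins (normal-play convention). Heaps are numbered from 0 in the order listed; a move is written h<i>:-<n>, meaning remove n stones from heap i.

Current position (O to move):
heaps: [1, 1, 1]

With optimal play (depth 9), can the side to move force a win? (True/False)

p1 O@[(1,1,1)]: h0:-1[(0,1,1)]+1* h1:-1[(1,0,1)]+1 h2:-1[(1,1,0)]+1
p2 X@[(0,1,1)]: h1:-1[(0,0,1)]-1* h2:-1[(0,1,0)]-1
p3 O@[(0,0,1)]: h2:-1[(0,0,0)]+1*
p4 X@[(0,0,0)] terminal -1; root [(1,1,1)] d9

O winning at [(1,1,1)]: True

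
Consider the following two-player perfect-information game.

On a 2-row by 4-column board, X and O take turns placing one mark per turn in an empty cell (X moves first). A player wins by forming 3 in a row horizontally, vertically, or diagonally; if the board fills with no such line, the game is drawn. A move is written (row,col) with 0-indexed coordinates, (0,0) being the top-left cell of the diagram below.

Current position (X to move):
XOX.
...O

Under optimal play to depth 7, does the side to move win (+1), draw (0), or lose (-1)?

value(XOX./...O, X) = 0

[XOX./...O] X move#1: (0,3):+0/XOXX/...O*, (1,0):+0/XOX./X..O, (1,1):+0/XOX./.X.O, (1,2):+0/XOX./..XO
[XOXX/...O] O move#2: (1,0):+0/XOXX/O..O*, (1,1):+0/XOXX/.O.O, (1,2):+0/XOXX/..OO
[XOXX/O..O] X move#3: (1,1):+0/XOXX/OX.O*, (1,2):+0/XOXX/O.XO
[XOXX/OX.O] O move#4: (1,2):+0/XOXX/OXOO*
[XOXX/OXOO] end (terminal +0, X#5); searched XOX./...O to 7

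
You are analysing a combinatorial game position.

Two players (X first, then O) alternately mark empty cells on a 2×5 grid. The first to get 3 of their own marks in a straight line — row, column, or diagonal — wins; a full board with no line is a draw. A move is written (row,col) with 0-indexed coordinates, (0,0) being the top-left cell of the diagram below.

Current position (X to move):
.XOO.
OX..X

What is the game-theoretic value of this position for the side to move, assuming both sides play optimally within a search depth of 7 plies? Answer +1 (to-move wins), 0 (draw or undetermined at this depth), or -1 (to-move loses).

[.XOO./OX..X] X move#1: (0,0):-1/XXOO./OX..X, (0,4):+0/.XOOX/OX..X*, (1,2):-1/.XOO./OXX.X, (1,3):-1/.XOO./OX.XX
[.XOOX/OX..X] O move#2: (0,0):+0/OXOOX/OX..X*, (1,2):+0/.XOOX/OXO.X, (1,3):+0/.XOOX/OX.OX
[OXOOX/OX..X] X move#3: (1,2):+0/OXOOX/OXX.X*, (1,3):+0/OXOOX/OX.XX
[OXOOX/OXX.X] O move#4: (1,3):+0/OXOOX/OXXOX*
[OXOOX/OXXOX] end (terminal +0, X#5); searched .XOO./OX..X to 7

value(.XOO./OX..X, X) = 0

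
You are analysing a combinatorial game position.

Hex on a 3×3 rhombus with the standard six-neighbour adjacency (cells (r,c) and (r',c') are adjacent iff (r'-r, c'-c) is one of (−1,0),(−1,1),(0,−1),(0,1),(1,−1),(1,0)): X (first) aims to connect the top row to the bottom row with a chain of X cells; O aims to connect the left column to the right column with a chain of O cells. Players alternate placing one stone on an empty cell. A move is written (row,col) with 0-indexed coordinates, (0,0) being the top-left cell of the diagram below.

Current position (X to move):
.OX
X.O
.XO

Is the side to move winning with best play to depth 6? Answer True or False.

X winning at [.OX/X.O/.XO]: True

p1 X@[.OX/X.O/.XO]: (0,0)[XOX/X.O/.XO]+1* (1,1)[.OX/XXO/.XO]+1 (2,0)[.OX/X.O/XXO]+1
p2 O@[XOX/X.O/.XO]: (1,1)[XOX/XOO/.XO]-1* (2,0)[XOX/X.O/OXO]-1
p3 X@[XOX/XOO/.XO]: (2,0)[XOX/XOO/XXO]+1*
p4 O@[XOX/XOO/XXO] terminal -1; root [.OX/X.O/.XO] d6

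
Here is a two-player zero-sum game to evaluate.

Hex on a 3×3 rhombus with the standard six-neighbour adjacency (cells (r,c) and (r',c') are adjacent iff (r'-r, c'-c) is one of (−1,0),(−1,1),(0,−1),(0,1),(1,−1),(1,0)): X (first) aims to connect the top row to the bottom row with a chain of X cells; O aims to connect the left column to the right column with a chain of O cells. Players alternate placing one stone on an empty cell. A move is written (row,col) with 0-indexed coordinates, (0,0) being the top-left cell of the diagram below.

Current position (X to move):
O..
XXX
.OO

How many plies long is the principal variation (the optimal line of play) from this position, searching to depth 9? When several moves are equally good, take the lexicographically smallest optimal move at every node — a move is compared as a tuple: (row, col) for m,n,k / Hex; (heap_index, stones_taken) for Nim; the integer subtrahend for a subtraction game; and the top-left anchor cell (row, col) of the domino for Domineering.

PV length from [O../XXX/.OO]: 3 plies

[O../XXX/.OO] X move#1: (0,1):-1/OX./XXX/.OO, (0,2):-1/O.X/XXX/.OO, (2,0):+1/O../XXX/XOO*
[O../XXX/XOO] O move#2: (0,1):-1/OO./XXX/XOO*, (0,2):-1/O.O/XXX/XOO
[OO./XXX/XOO] X move#3: (0,2):+1/OOX/XXX/XOO*
[OOX/XXX/XOO] end (terminal -1, O#4); searched O../XXX/.OO to 9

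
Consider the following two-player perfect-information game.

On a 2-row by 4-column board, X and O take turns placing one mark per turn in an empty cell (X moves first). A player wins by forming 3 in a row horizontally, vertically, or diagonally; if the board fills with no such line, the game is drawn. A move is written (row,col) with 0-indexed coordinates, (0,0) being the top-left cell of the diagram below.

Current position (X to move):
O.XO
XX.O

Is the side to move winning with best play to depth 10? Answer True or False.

p1 X@[O.XO/XX.O]: (0,1)[OXXO/XX.O]+0 (1,2)[O.XO/XXXO]+1*
p2 O@[O.XO/XXXO] terminal -1; root [O.XO/XX.O] d10

X winning at [O.XO/XX.O]: True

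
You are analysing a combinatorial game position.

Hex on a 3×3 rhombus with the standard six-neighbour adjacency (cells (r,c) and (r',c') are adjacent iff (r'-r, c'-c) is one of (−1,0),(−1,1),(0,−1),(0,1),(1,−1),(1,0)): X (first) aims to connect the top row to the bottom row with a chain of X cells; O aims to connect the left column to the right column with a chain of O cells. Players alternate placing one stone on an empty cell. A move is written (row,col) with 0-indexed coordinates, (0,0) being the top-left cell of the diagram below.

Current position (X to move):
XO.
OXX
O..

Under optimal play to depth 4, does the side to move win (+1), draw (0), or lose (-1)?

[XO./OXX/O..] X move#1: (0,2):+1/XOX/OXX/O..*, (2,1):-1/XO./OXX/OX., (2,2):-1/XO./OXX/O.X
[XOX/OXX/O..] O move#2: (2,1):-1/XOX/OXX/OO.*, (2,2):-1/XOX/OXX/O.O
[XOX/OXX/OO.] X move#3: (2,2):+1/XOX/OXX/OOX*
[XOX/OXX/OOX] end (terminal -1, O#4); searched XO./OXX/O.. to 4

value(XO./OXX/O.., X) = +1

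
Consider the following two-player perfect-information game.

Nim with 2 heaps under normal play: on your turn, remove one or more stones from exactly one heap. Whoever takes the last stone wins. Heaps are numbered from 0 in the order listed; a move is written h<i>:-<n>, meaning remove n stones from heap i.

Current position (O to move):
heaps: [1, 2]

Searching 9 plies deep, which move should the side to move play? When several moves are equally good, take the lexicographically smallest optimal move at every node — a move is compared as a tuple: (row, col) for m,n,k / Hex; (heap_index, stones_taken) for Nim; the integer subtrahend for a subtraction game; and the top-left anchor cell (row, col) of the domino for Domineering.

O's best at [(1,2)]: h1:-1

p1 O@[(1,2)]: h0:-1[(0,2)]-1 h1:-1[(1,1)]+1* h1:-2[(1,0)]-1
p2 X@[(1,1)]: h0:-1[(0,1)]-1* h1:-1[(1,0)]-1
p3 O@[(0,1)]: h1:-1[(0,0)]+1*
p4 X@[(0,0)] terminal -1; root [(1,2)] d9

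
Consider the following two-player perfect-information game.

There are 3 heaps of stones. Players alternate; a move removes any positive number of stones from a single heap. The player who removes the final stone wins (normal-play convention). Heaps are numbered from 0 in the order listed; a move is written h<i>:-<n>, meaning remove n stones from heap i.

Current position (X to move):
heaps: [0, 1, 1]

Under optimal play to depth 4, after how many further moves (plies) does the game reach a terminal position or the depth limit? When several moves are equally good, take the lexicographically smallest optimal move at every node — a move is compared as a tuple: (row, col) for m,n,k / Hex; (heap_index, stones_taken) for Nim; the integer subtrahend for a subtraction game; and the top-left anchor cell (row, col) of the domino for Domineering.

p1 X@[(0,1,1)]: h1:-1[(0,0,1)]-1* h2:-1[(0,1,0)]-1
p2 O@[(0,0,1)]: h2:-1[(0,0,0)]+1*
p3 X@[(0,0,0)] terminal -1; root [(0,1,1)] d4

PV length from [(0,1,1)]: 2 plies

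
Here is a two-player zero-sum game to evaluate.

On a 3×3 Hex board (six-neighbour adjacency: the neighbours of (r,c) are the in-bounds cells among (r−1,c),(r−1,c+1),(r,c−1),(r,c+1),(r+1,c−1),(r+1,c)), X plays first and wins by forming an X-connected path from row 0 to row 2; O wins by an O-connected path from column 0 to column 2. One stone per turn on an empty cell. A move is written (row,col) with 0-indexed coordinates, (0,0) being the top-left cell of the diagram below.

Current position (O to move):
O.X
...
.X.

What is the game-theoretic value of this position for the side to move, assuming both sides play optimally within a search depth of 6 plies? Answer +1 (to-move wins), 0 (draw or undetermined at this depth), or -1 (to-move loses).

p1 O@[O.X/.../.X.]: (0,1)[OOX/.../.X.]-1* (1,0)[O.X/O../.X.]-1 (1,1)[O.X/.O./.X.]-1 (1,2)[O.X/..O/.X.]-1 (2,0)[O.X/.../OX.]-1 (2,2)[O.X/.../.XO]-1
p2 X@[OOX/.../.X.]: (1,0)[OOX/X../.X.]+1* (1,1)[OOX/.X./.X.]+1 (1,2)[OOX/..X/.X.]+1 (2,0)[OOX/.../XX.]+1 (2,2)[OOX/.../.XX]+1
p3 O@[OOX/X../.X.]: (1,1)[OOX/XO./.X.]-1* (1,2)[OOX/X.O/.X.]-1 (2,0)[OOX/X../OX.]-1 (2,2)[OOX/X../.XO]-1
p4 X@[OOX/XO./.X.]: (1,2)[OOX/XOX/.X.]+1* (2,0)[OOX/XO./XX.]-1 (2,2)[OOX/XO./.XX]-1
p5 O@[OOX/XOX/.X.] terminal -1; root [O.X/.../.X.] d6

value(O.X/.../.X., O) = -1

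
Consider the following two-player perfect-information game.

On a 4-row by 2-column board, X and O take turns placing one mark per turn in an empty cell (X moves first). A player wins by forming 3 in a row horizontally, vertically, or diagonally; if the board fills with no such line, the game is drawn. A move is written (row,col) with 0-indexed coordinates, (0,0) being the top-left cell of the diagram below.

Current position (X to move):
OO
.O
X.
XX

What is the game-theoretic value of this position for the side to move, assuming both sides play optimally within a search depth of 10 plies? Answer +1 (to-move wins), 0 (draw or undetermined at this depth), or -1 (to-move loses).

value(OO/.O/X./XX, X) = +1

ply 1, X at OO/.O/X./XX | (1,0)=+1→OO/XO/X./XX*; (2,1)=+0→OO/.O/XX/XX
ply 2: OO/XO/X./XX is terminal -1 (O); from OO/.O/X./XX depth 10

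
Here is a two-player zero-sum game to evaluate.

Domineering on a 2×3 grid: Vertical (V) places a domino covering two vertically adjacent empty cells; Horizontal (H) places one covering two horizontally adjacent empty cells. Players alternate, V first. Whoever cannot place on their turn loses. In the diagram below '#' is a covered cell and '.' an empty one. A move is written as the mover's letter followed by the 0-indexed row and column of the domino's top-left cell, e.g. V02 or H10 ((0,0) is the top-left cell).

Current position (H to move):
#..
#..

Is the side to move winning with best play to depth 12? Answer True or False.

H winning at [#../#..]: True

[#../#..] H move#1: H01:+1/###/#..*, H11:+1/#../###
[###/#..] end (terminal -1, V#2); searched #../#.. to 12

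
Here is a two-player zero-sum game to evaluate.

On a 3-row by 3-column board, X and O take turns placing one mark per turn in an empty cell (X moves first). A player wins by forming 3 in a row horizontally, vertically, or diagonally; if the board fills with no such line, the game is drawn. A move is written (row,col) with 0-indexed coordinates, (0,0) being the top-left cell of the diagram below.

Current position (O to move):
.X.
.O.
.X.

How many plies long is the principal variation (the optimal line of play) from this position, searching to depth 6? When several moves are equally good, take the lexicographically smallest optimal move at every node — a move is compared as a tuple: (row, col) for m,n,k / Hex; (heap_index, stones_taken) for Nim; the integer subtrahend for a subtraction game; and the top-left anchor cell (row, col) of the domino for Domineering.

PV length from [.X./.O./.X.]: 5 plies

ply 1, O at .X./.O./.X. | (0,0)=+1→OX./.O./.X.*; (0,2)=+1→.XO/.O./.X.; (1,0)=+1→.X./OO./.X.; (1,2)=+1→.X./.OO/.X.; (2,0)=+1→.X./.O./OX.; (2,2)=+1→.X./.O./.XO
ply 2, X at OX./.O./.X. | (0,2)=-1→OXX/.O./.X.*; (1,0)=-1→OX./XO./.X.; (1,2)=-1→OX./.OX/.X.; (2,0)=-1→OX./.O./XX.; (2,2)=-1→OX./.O./.XX
ply 3, O at OXX/.O./.X. | (1,0)=+1→OXX/OO./.X.*; (1,2)=+1→OXX/.OO/.X.; (2,0)=+1→OXX/.O./OX.; (2,2)=+1→OXX/.O./.XO
ply 4, X at OXX/OO./.X. | (1,2)=-1→OXX/OOX/.X.*; (2,0)=-1→OXX/OO./XX.; (2,2)=-1→OXX/OO./.XX
ply 5, O at OXX/OOX/.X. | (2,0)=+1→OXX/OOX/OX.*; (2,2)=+1→OXX/OOX/.XO
ply 6: OXX/OOX/OX. is terminal -1 (X); from .X./.O./.X. depth 6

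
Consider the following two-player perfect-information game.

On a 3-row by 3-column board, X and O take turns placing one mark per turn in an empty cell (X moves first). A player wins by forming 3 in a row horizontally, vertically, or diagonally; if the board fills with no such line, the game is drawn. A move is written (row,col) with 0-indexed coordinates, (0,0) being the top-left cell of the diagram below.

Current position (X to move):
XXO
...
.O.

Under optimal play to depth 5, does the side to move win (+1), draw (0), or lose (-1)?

value(XXO/.../.O., X) = 0

p1 X@[XXO/.../.O.]: (1,0)[XXO/X../.O.]-1 (1,1)[XXO/.X./.O.]-1 (1,2)[XXO/..X/.O.]-1 (2,0)[XXO/.../XO.]+0* (2,2)[XXO/.../.OX]+0
p2 O@[XXO/.../XO.]: (1,0)[XXO/O../XO.]+0* (1,1)[XXO/.O./XO.]-1 (1,2)[XXO/..O/XO.]-1 (2,2)[XXO/.../XOO]-1
p3 X@[XXO/O../XO.]: (1,1)[XXO/OX./XO.]+0* (1,2)[XXO/O.X/XO.]+0 (2,2)[XXO/O../XOX]+0
p4 O@[XXO/OX./XO.]: (1,2)[XXO/OXO/XO.]-1 (2,2)[XXO/OX./XOO]+0*
p5 X@[XXO/OX./XOO]: (1,2)[XXO/OXX/XOO]+0*
p6 O@[XXO/OXX/XOO] terminal +0; root [XXO/.../.O.] d5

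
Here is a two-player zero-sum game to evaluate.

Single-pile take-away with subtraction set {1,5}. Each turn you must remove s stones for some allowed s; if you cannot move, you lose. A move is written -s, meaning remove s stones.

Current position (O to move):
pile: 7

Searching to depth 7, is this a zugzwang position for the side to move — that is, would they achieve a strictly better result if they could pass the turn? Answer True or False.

ply 1, O at 7 | -1=+1→6*; -5=+1→2
ply 2, X at 6 | -1=-1→5*; -5=-1→1
ply 3, O at 5 | -1=+1→4*; -5=+1→0
ply 4, X at 4 | -1=-1→3*
ply 5, O at 3 | -1=+1→2*
ply 6, X at 2 | -1=-1→1*
ply 7, O at 1 | -1=+1→0*
ply 8: 0 is terminal -1 (X); from 7 depth 7
suppose O passes — search the same position with X to move:
pass> ply 1, X at 7 | -1=+1→6*; -5=+1→2
pass> ply 2, O at 6 | -1=-1→5*; -5=-1→1
pass> ply 3, X at 5 | -1=+1→4*; -5=+1→0
pass> ply 4, O at 4 | -1=-1→3*
pass> ply 5, X at 3 | -1=+1→2*
pass> ply 6, O at 2 | -1=-1→1*
pass> ply 7, X at 1 | -1=+1→0*
pass> ply 8: 0 is terminal -1 (O); from 7 depth 7
for O: play +1, pass -1

zugzwang(7, O) = False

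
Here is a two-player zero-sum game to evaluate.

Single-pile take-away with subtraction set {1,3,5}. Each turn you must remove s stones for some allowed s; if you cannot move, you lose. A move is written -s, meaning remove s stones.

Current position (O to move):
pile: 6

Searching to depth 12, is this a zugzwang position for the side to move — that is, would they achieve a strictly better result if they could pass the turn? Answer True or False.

[6] O move#1: -1:-1/5*, -3:-1/3, -5:-1/1
[5] X move#2: -1:+1/4*, -3:+1/2, -5:+1/0
[4] O move#3: -1:-1/3*, -3:-1/1
[3] X move#4: -1:+1/2*, -3:+1/0
[2] O move#5: -1:-1/1*
[1] X move#6: -1:+1/0*
[0] end (terminal -1, O#7); searched 6 to 12
suppose O passes — search the same position with X to move:
pass> [6] X move#1: -1:-1/5*, -3:-1/3, -5:-1/1
pass> [5] O move#2: -1:+1/4*, -3:+1/2, -5:+1/0
pass> [4] X move#3: -1:-1/3*, -3:-1/1
pass> [3] O move#4: -1:+1/2*, -3:+1/0
pass> [2] X move#5: -1:-1/1*
pass> [1] O move#6: -1:+1/0*
pass> [0] end (terminal -1, X#7); searched 6 to 12
for O: play -1, pass +1

zugzwang(6, O) = True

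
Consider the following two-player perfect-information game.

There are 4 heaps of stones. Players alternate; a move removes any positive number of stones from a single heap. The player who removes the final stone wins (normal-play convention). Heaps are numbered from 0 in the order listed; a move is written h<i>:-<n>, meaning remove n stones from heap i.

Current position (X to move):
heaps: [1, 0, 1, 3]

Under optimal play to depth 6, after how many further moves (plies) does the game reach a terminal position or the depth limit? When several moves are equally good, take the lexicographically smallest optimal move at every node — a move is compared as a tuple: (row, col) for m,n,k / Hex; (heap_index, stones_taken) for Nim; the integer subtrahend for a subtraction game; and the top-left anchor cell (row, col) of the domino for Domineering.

p1 X@[(1,0,1,3)]: h0:-1[(0,0,1,3)]-1 h2:-1[(1,0,0,3)]-1 h3:-1[(1,0,1,2)]-1 h3:-2[(1,0,1,1)]-1 h3:-3[(1,0,1,0)]+1*
p2 O@[(1,0,1,0)]: h0:-1[(0,0,1,0)]-1* h2:-1[(1,0,0,0)]-1
p3 X@[(0,0,1,0)]: h2:-1[(0,0,0,0)]+1*
p4 O@[(0,0,0,0)] terminal -1; root [(1,0,1,3)] d6

PV length from [(1,0,1,3)]: 3 plies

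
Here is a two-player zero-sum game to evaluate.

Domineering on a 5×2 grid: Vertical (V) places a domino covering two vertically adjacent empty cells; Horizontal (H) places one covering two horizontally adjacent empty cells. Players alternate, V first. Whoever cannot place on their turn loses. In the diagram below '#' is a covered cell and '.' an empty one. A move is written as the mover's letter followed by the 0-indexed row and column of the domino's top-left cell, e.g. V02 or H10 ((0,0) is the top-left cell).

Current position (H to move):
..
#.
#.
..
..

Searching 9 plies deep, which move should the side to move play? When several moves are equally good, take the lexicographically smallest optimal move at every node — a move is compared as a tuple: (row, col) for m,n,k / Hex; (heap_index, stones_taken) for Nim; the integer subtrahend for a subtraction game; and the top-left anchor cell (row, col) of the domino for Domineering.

ply 1, H at ../#./#./../.. | H00=-1→##/#./#./../..; H30=+1→../#./#./##/..*; H40=+1→../#./#./../##
ply 2, V at ../#./#./##/.. | V01=-1→.#/##/#./##/..*; V11=-1→../##/##/##/..
ply 3, H at .#/##/#./##/.. | H40=+1→.#/##/#./##/##*
ply 4: .#/##/#./##/## is terminal -1 (V); from ../#./#./../.. depth 9

H's best at [../#./#./../..]: H30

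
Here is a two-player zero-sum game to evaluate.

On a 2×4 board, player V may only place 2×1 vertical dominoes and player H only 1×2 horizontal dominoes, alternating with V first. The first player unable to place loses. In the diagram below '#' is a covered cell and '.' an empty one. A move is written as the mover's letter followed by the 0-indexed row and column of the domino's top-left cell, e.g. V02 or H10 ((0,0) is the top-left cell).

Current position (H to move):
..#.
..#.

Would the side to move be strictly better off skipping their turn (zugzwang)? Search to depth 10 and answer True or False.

[..#./..#.] H move#1: H00:+1/###./..#.*, H10:+1/..#./###.
[###./..#.] V move#2: V03:-1/####/..##*
[####/..##] H move#3: H10:+1/####/####*
[####/####] end (terminal -1, V#4); searched ..#./..#. to 10
pass branch (V moves first from the same position):
  | [..#./..#.] V move#1: V00:+1/#.#./#.#.*, V01:+1/.##./.##., V03:-1/..##/..##
  | [#.#./#.#.] end (terminal -1, H#2); searched ..#./..#. to 10
H moving scores +1; H passing scores -1

zugzwang(..#./..#., H) = False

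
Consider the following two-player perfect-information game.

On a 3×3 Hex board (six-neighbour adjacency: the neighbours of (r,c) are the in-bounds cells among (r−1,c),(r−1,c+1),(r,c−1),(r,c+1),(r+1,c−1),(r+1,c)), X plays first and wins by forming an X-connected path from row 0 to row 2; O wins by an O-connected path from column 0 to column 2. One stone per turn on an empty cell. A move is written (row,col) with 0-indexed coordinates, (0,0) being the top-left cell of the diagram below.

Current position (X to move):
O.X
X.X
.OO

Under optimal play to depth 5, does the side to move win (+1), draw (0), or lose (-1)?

value(O.X/X.X/.OO, X) = +1

ply 1, X at O.X/X.X/.OO | (0,1)=-1→OXX/X.X/.OO; (1,1)=-1→O.X/XXX/.OO; (2,0)=+1→O.X/X.X/XOO*
ply 2, O at O.X/X.X/XOO | (0,1)=-1→OOX/X.X/XOO*; (1,1)=-1→O.X/XOX/XOO
ply 3, X at OOX/X.X/XOO | (1,1)=+1→OOX/XXX/XOO*
ply 4: OOX/XXX/XOO is terminal -1 (O); from O.X/X.X/.OO depth 5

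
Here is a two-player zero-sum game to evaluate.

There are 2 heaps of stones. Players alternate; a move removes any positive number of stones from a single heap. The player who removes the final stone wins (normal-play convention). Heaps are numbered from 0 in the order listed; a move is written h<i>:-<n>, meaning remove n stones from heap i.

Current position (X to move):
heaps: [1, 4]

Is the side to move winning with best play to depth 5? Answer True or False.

ply 1, X at (1,4) | h0:-1=-1→(0,4); h1:-1=-1→(1,3); h1:-2=-1→(1,2); h1:-3=+1→(1,1)*; h1:-4=-1→(1,0)
ply 2, O at (1,1) | h0:-1=-1→(0,1)*; h1:-1=-1→(1,0)
ply 3, X at (0,1) | h1:-1=+1→(0,0)*
ply 4: (0,0) is terminal -1 (O); from (1,4) depth 5

X winning at [(1,4)]: True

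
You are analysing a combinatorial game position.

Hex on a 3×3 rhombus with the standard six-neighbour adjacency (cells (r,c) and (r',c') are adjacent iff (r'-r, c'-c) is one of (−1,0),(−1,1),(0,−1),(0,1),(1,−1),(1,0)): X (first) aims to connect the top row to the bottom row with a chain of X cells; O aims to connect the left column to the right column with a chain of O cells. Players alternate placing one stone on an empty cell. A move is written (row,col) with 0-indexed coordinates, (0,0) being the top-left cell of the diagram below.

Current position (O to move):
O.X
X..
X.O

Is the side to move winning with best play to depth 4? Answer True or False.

O winning at [O.X/X../X.O]: False

[O.X/X../X.O] O move#1: (0,1):-1/OOX/X../X.O*, (1,1):-1/O.X/XO./X.O, (1,2):-1/O.X/X.O/X.O, (2,1):-1/O.X/X../XOO
[OOX/X../X.O] X move#2: (1,1):+1/OOX/XX./X.O*, (1,2):+1/OOX/X.X/X.O, (2,1):+1/OOX/X../XXO
[OOX/XX./X.O] end (terminal -1, O#3); searched O.X/X../X.O to 4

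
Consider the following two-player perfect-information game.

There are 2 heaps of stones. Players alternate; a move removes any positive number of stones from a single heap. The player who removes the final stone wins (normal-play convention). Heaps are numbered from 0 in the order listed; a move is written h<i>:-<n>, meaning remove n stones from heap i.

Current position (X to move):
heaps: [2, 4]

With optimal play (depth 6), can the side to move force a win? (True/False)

[(2,4)] X move#1: h0:-1:-1/(1,4), h0:-2:-1/(0,4), h1:-1:-1/(2,3), h1:-2:+1/(2,2)*, h1:-3:-1/(2,1), h1:-4:-1/(2,0)
[(2,2)] O move#2: h0:-1:-1/(1,2)*, h0:-2:-1/(0,2), h1:-1:-1/(2,1), h1:-2:-1/(2,0)
[(1,2)] X move#3: h0:-1:-1/(0,2), h1:-1:+1/(1,1)*, h1:-2:-1/(1,0)
[(1,1)] O move#4: h0:-1:-1/(0,1)*, h1:-1:-1/(1,0)
[(0,1)] X move#5: h1:-1:+1/(0,0)*
[(0,0)] end (terminal -1, O#6); searched (2,4) to 6

X winning at [(2,4)]: True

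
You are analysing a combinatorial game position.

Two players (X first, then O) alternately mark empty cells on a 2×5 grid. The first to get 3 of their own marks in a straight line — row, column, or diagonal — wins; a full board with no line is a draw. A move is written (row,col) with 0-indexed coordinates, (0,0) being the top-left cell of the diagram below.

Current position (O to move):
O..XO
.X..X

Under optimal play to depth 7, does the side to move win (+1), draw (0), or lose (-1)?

value(O..XO/.X..X, O) = 0

p1 O@[O..XO/.X..X]: (0,1)[OO.XO/.X..X]+0* (0,2)[O.OXO/.X..X]+0 (1,0)[O..XO/OX..X]+0 (1,2)[O..XO/.XO.X]+0 (1,3)[O..XO/.X.OX]+0
p2 X@[OO.XO/.X..X]: (0,2)[OOXXO/.X..X]+0* (1,0)[OO.XO/XX..X]-1 (1,2)[OO.XO/.XX.X]-1 (1,3)[OO.XO/.X.XX]-1
p3 O@[OOXXO/.X..X]: (1,0)[OOXXO/OX..X]+0* (1,2)[OOXXO/.XO.X]+0 (1,3)[OOXXO/.X.OX]+0
p4 X@[OOXXO/OX..X]: (1,2)[OOXXO/OXX.X]+0* (1,3)[OOXXO/OX.XX]+0
p5 O@[OOXXO/OXX.X]: (1,3)[OOXXO/OXXOX]+0*
p6 X@[OOXXO/OXXOX] terminal +0; root [O..XO/.X..X] d7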